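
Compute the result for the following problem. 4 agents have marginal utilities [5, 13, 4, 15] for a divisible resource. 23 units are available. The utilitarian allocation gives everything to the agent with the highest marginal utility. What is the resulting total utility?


Step 1: The marginal utilities are [5, 13, 4, 15]
Step 2: The highest marginal utility is 15
Step 3: All 23 units go to that agent
Step 4: Total utility = 15 * 23 = 345

345


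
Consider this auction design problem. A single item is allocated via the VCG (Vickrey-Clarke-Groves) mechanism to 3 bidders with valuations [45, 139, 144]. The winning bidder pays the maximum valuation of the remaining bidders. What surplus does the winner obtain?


Step 1: The winner is the agent with the highest value: agent 2 with value 144
Step 2: Values of other agents: [45, 139]
Step 3: VCG payment = max of others' values = 139
Step 4: Surplus = 144 - 139 = 5

5


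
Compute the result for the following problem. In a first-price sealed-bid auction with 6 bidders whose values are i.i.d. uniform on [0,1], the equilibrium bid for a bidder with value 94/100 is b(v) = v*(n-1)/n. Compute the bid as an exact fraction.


Step 1: The symmetric BNE bidding function is b(v) = v * (n-1) / n
Step 2: Substitute v = 47/50 and n = 6
Step 3: b = 47/50 * 5/6
Step 4: b = 47/60

47/60


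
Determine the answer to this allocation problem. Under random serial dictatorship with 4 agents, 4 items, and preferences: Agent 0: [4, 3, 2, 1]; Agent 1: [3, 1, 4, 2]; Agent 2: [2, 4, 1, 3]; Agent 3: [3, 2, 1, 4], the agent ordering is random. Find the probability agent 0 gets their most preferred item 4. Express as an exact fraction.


Step 1: Agent 0 wants item 4
Step 2: There are 24 possible orderings of agents
Step 3: In 23 orderings, agent 0 gets item 4
Step 4: Probability = 23/24

23/24


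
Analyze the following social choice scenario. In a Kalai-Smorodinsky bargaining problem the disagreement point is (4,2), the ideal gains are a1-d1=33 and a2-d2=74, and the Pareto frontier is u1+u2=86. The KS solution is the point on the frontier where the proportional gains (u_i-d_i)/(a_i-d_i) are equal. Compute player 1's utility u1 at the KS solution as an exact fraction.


Step 1: At the KS point, (u1-d1)/r1 = (u2-d2)/r2 = t and u1+u2 = 86
Step 2: u1 = d1 + r1*t and u2 = d2 + r2*t, so (d1 + r1*t) + (d2 + r2*t) = 86
Step 3: t = (86 - 4 - 2)/(33 + 74) = 80/107
Step 4: u1 = d1 + r1*t = 4 + 33 * 80/107 = 3068/107
Step 5: (Check: u2 = d2 + r2*t = 6134/107; u1+u2 = 3068/107 + 6134/107 = 86, on the frontier.)

3068/107


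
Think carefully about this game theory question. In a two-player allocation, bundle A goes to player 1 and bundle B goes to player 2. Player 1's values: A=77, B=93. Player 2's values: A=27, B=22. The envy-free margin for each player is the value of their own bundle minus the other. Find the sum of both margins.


Step 1: Player 1's margin = v1(A) - v1(B) = 77 - 93 = -16
Step 2: Player 2's margin = v2(B) - v2(A) = 22 - 27 = -5
Step 3: Total margin = -16 + -5 = -21

-21


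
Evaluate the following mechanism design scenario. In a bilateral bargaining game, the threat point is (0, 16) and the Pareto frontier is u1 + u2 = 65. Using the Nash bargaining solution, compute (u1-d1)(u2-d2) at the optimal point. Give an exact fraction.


Step 1: The Nash solution splits surplus symmetrically above the disagreement point
Step 2: u1 = (total + d1 - d2)/2 = (65 + 0 - 16)/2 = 49/2
Step 3: u2 = (total - d1 + d2)/2 = (65 - 0 + 16)/2 = 81/2
Step 4: Nash product = (49/2 - 0) * (81/2 - 16)
Step 5: = 49/2 * 49/2 = 2401/4

2401/4


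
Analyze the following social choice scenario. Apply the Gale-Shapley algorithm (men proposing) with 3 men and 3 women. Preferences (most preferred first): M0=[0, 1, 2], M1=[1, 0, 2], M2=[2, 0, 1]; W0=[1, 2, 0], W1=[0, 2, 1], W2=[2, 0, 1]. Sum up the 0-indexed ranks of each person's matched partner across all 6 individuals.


Step 1: Run Gale-Shapley (men propose, women hold best offer):
  M0 proposes to W0; she accepts
  M1 proposes to W1; she accepts
  M2 proposes to W2; she accepts
Step 2: Final matching: W0-M0, W1-M1, W2-M2
Step 3: 0-indexed ranks (man's rank of his match, then woman's): 0 + 2 + 0 + 2 + 0 + 0
Step 4: Total rank sum = 4

4


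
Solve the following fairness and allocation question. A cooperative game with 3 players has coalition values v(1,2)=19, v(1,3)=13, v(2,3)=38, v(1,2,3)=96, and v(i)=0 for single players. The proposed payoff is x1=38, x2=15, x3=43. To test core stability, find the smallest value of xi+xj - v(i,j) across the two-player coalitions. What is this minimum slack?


Step 1: Slack for coalition (1,2): x1+x2 - v12 = 53 - 19 = 34
Step 2: Slack for coalition (1,3): x1+x3 - v13 = 81 - 13 = 68
Step 3: Slack for coalition (2,3): x2+x3 - v23 = 58 - 38 = 20
Step 4: Minimum slack = min(34, 68, 20) = 20, attained by (2,3); no pair can gain by deviating, so the allocation is in the core

20


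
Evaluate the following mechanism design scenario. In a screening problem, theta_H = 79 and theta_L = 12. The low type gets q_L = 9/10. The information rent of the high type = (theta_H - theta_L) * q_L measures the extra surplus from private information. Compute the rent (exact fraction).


Step 1: theta_H - theta_L = 79 - 12 = 67
Step 2: Information rent = (theta_H - theta_L) * q_L
Step 3: = 67 * 9/10
Step 4: = 603/10

603/10


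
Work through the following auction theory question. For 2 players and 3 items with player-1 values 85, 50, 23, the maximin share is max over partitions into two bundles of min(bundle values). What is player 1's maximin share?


Step 1: Item values = 85, 50, 23
Step 2: Enumerate all 2-bundle partitions and take the smaller bundle:
  Partition 1: {85} vs {50,23} -> bundles 85, 73; min = 73
  Partition 2: {50} vs {85,23} -> bundles 50, 108; min = 50
  Partition 3: {23} vs {85,50} -> bundles 23, 135; min = 23
Step 3: MMS = max(73, 50, 23) = 73

73


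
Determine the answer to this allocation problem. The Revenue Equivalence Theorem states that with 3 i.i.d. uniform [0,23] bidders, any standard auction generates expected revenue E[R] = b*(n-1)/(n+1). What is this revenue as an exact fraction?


Step 1: By Revenue Equivalence, expected revenue = b*(n-1)/(n+1)
Step 2: Substituting n = 3, b = 23
Step 3: Revenue = 23*(3-1)/(3+1) = 23*2/4
Step 4: Revenue = 46/4 = 23/2

23/2


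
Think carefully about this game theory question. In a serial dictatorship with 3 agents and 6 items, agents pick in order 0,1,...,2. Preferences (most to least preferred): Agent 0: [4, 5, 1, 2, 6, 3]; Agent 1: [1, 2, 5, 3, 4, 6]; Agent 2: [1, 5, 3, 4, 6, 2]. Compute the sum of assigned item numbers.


Step 1: Agent 0 picks item 4
Step 2: Agent 1 picks item 1
Step 3: Agent 2 picks item 5
Step 4: Sum = 4 + 1 + 5 = 10

10


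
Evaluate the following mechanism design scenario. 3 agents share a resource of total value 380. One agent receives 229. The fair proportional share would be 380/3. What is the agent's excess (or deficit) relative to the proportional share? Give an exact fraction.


Step 1: Proportional share = 380/3
Step 2: Agent's actual allocation = 229
Step 3: Excess = 229 - 380/3 = 307/3

307/3


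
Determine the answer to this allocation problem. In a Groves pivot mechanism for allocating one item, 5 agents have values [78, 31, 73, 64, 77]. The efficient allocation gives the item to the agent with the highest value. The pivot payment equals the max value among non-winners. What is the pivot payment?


Step 1: The efficient winner is agent 0 with value 78
Step 2: Other agents' values: [31, 73, 64, 77]
Step 3: Pivot payment = max(others) = 77
Step 4: The winner pays 77

77


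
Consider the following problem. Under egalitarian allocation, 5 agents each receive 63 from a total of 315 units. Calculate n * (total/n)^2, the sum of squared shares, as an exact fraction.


Step 1: Each agent's share = 315/5 = 63
Step 2: Square of each share = (63)^2 = 3969
Step 3: Sum of squares = 5 * 3969 = 19845

19845


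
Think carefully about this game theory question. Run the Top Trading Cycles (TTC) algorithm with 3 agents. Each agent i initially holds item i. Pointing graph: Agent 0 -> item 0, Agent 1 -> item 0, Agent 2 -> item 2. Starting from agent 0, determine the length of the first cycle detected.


Step 1: Trace the pointer graph from agent 0: 0 -> 0
Step 2: A cycle is detected when we revisit agent 0
Step 3: The cycle is: 0 -> 0
Step 4: Cycle length = 1

1


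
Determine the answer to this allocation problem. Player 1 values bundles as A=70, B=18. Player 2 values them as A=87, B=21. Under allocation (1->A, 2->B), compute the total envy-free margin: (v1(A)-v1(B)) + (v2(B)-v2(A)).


Step 1: Player 1's margin = v1(A) - v1(B) = 70 - 18 = 52
Step 2: Player 2's margin = v2(B) - v2(A) = 21 - 87 = -66
Step 3: Total margin = 52 + -66 = -14

-14


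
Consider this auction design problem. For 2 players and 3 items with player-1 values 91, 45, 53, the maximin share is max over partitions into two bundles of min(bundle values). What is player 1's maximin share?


Step 1: Item values = 91, 45, 53
Step 2: Enumerate all 2-bundle partitions and take the smaller bundle:
  Partition 1: {91} vs {45,53} -> bundles 91, 98; min = 91
  Partition 2: {45} vs {91,53} -> bundles 45, 144; min = 45
  Partition 3: {53} vs {91,45} -> bundles 53, 136; min = 53
Step 3: MMS = max(91, 45, 53) = 91

91


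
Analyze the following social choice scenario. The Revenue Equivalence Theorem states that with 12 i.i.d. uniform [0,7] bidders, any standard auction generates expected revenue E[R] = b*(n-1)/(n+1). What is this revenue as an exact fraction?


Step 1: By Revenue Equivalence, expected revenue = b*(n-1)/(n+1)
Step 2: Substituting n = 12, b = 7
Step 3: Revenue = 7*(12-1)/(12+1) = 7*11/13
Step 4: Revenue = 77/13

77/13


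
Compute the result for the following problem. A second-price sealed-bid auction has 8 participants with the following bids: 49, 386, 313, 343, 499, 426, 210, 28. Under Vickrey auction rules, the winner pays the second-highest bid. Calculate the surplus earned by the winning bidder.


Step 1: Sort bids in descending order: 499, 426, 386, 343, 313, 210, 49, 28
Step 2: The winning bid is the highest: 499
Step 3: The payment equals the second-highest bid: 426
Step 4: Surplus = winner's bid - payment = 499 - 426 = 73

73


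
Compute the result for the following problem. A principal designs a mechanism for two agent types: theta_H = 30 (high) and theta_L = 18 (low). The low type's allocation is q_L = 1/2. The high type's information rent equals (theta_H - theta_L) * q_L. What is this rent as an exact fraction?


Step 1: theta_H - theta_L = 30 - 18 = 12
Step 2: Information rent = (theta_H - theta_L) * q_L
Step 3: = 12 * 1/2
Step 4: = 6

6


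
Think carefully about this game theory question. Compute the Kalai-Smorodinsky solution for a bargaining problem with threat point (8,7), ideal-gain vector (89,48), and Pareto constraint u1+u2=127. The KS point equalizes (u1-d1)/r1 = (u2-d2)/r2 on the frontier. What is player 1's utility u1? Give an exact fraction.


Step 1: At the KS point, (u1-d1)/r1 = (u2-d2)/r2 = t and u1+u2 = 127
Step 2: u1 = d1 + r1*t and u2 = d2 + r2*t, so (d1 + r1*t) + (d2 + r2*t) = 127
Step 3: t = (127 - 8 - 7)/(89 + 48) = 112/137
Step 4: u1 = d1 + r1*t = 8 + 89 * 112/137 = 11064/137
Step 5: (Check: u2 = d2 + r2*t = 6335/137; u1+u2 = 11064/137 + 6335/137 = 127, on the frontier.)

11064/137


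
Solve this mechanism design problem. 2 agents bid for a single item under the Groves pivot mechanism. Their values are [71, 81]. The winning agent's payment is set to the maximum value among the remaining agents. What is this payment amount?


Step 1: The efficient winner is agent 1 with value 81
Step 2: Other agents' values: [71]
Step 3: Pivot payment = max(others) = 71
Step 4: The winner pays 71

71


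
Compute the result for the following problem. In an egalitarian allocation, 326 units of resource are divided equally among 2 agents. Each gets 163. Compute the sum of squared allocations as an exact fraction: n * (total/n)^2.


Step 1: Each agent's share = 326/2 = 163
Step 2: Square of each share = (163)^2 = 26569
Step 3: Sum of squares = 2 * 26569 = 53138

53138


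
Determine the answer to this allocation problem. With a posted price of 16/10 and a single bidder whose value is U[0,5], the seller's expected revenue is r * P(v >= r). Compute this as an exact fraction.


Step 1: Posted price r = 8/5, value support [0,5]
Step 2: P(v >= r) = (5 - 8/5)/5 = 17/25
Step 3: Expected revenue = r * P(v >= r) = 8/5 * 17/25
Step 4: Revenue = 136/125

136/125


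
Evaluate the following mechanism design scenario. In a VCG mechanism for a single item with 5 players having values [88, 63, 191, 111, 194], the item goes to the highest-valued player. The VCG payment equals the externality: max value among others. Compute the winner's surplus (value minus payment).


Step 1: The winner is the agent with the highest value: agent 4 with value 194
Step 2: Values of other agents: [88, 63, 191, 111]
Step 3: VCG payment = max of others' values = 191
Step 4: Surplus = 194 - 191 = 3

3


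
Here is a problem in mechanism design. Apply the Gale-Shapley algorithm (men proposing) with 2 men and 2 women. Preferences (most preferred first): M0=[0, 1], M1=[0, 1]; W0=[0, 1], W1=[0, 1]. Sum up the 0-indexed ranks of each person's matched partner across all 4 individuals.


Step 1: Run Gale-Shapley (men propose, women hold best offer):
  M0 proposes to W0; she accepts
  M1 proposes to W0; rejected
  M1 proposes to W1; she accepts
Step 2: Final matching: W0-M0, W1-M1
Step 3: 0-indexed ranks (man's rank of his match, then woman's): 0 + 0 + 1 + 1
Step 4: Total rank sum = 2

2


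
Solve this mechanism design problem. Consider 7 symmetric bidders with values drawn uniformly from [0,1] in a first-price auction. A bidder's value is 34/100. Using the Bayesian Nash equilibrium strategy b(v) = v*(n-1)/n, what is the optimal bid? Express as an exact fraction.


Step 1: The symmetric BNE bidding function is b(v) = v * (n-1) / n
Step 2: Substitute v = 17/50 and n = 7
Step 3: b = 17/50 * 6/7
Step 4: b = 51/175

51/175


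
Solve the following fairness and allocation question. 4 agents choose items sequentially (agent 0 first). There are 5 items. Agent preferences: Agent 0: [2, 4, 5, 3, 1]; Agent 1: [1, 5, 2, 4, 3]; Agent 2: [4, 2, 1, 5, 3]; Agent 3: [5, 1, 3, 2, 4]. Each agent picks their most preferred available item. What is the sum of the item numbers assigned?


Step 1: Agent 0 picks item 2
Step 2: Agent 1 picks item 1
Step 3: Agent 2 picks item 4
Step 4: Agent 3 picks item 5
Step 5: Sum = 2 + 1 + 4 + 5 = 12

12


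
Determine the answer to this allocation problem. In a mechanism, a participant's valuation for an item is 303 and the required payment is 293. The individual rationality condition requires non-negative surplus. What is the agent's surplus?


Step 1: Surplus = value - payment = 303 - 293 = 10
Step 2: IR is satisfied (surplus >= 0)

10


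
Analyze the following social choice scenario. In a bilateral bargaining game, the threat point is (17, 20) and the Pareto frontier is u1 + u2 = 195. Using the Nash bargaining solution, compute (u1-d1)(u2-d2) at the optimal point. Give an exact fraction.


Step 1: The Nash solution splits surplus symmetrically above the disagreement point
Step 2: u1 = (total + d1 - d2)/2 = (195 + 17 - 20)/2 = 96
Step 3: u2 = (total - d1 + d2)/2 = (195 - 17 + 20)/2 = 99
Step 4: Nash product = (96 - 17) * (99 - 20)
Step 5: = 79 * 79 = 6241

6241


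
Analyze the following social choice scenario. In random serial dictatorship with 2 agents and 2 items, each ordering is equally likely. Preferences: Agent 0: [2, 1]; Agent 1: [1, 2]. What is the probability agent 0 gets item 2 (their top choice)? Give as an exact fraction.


Step 1: Agent 0 wants item 2
Step 2: There are 2 possible orderings of agents
Step 3: In 2 orderings, agent 0 gets item 2
Step 4: Probability = 2/2 = 1

1


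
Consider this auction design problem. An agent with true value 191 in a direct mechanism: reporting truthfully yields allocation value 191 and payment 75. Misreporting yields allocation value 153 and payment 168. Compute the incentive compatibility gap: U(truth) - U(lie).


Step 1: U(truth) = value - payment = 191 - 75 = 116
Step 2: U(lie) = allocation - payment = 153 - 168 = -15
Step 3: IC gap = 116 - (-15) = 131

131


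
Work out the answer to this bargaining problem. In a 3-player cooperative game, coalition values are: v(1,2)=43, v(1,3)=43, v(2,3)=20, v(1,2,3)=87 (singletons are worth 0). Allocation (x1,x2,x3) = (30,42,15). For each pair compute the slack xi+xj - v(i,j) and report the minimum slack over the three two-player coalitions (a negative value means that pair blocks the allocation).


Step 1: Slack for coalition (1,2): x1+x2 - v12 = 72 - 43 = 29
Step 2: Slack for coalition (1,3): x1+x3 - v13 = 45 - 43 = 2
Step 3: Slack for coalition (2,3): x2+x3 - v23 = 57 - 20 = 37
Step 4: Minimum slack = min(29, 2, 37) = 2, attained by (1,3); no pair can gain by deviating, so the allocation is in the core

2


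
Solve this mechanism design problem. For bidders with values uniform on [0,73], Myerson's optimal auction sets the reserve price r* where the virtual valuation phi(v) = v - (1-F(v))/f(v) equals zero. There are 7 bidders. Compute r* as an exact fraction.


Step 1: For U[0,73], F(v) = v/73 and f(v) = 1/73
Step 2: phi(v) = v - (1 - v/73)/(1/73) = v - (73 - v) = 2v - 73
Step 3: Set phi(r*) = 0: 2r* - 73 = 0
Step 4: r* = 73/2 (the number of bidders n = 7 does not enter)

73/2


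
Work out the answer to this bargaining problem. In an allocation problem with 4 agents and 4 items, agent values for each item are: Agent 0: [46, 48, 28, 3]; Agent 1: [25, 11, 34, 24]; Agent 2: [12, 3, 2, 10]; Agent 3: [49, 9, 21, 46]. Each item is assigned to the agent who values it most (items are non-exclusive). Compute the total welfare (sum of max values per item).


Step 1: For each item, find the maximum value among all agents.
Step 2: Item 0 -> Agent 3 (value 49)
Step 3: Item 1 -> Agent 0 (value 48)
Step 4: Item 2 -> Agent 1 (value 34)
Step 5: Item 3 -> Agent 3 (value 46)
Step 6: Total welfare = 49 + 48 + 34 + 46 = 177

177


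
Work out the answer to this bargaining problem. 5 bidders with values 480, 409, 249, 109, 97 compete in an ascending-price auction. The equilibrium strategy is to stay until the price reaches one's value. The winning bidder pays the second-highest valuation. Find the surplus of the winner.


Step 1: Identify the highest value: 480
Step 2: Identify the second-highest value: 409
Step 3: The final price = second-highest value = 409
Step 4: Surplus = 480 - 409 = 71

71


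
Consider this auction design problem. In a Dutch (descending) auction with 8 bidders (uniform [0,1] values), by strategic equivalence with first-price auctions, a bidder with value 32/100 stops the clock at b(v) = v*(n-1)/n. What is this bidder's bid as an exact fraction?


Step 1: Dutch auctions are strategically equivalent to first-price auctions
Step 2: The equilibrium bid is b(v) = v*(n-1)/n
Step 3: b = 8/25 * 7/8
Step 4: b = 7/25

7/25


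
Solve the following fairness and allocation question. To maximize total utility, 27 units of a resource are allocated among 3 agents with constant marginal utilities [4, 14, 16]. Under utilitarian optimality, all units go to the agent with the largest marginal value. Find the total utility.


Step 1: The marginal utilities are [4, 14, 16]
Step 2: The highest marginal utility is 16
Step 3: All 27 units go to that agent
Step 4: Total utility = 16 * 27 = 432

432


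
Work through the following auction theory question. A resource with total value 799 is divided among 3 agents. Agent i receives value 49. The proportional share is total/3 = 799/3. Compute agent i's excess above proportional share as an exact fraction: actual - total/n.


Step 1: Proportional share = 799/3
Step 2: Agent's actual allocation = 49
Step 3: Excess = 49 - 799/3 = -652/3

-652/3


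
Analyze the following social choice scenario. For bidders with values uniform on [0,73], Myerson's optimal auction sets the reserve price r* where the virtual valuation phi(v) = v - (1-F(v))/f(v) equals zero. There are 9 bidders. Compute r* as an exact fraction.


Step 1: For U[0,73], F(v) = v/73 and f(v) = 1/73
Step 2: phi(v) = v - (1 - v/73)/(1/73) = v - (73 - v) = 2v - 73
Step 3: Set phi(r*) = 0: 2r* - 73 = 0
Step 4: r* = 73/2 (the number of bidders n = 9 does not enter)

73/2


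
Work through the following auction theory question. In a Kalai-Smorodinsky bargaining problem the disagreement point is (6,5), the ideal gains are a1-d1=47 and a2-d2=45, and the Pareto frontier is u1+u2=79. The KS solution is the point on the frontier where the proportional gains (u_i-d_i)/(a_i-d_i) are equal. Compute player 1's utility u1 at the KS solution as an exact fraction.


Step 1: At the KS point, (u1-d1)/r1 = (u2-d2)/r2 = t and u1+u2 = 79
Step 2: u1 = d1 + r1*t and u2 = d2 + r2*t, so (d1 + r1*t) + (d2 + r2*t) = 79
Step 3: t = (79 - 6 - 5)/(47 + 45) = 68/92 = 17/23
Step 4: u1 = d1 + r1*t = 6 + 47 * 17/23 = 937/23
Step 5: (Check: u2 = d2 + r2*t = 880/23; u1+u2 = 937/23 + 880/23 = 79, on the frontier.)

937/23


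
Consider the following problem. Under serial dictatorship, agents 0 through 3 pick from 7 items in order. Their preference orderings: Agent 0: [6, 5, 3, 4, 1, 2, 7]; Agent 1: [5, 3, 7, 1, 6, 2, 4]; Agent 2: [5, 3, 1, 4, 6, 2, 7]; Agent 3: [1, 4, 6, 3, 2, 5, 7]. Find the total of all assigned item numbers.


Step 1: Agent 0 picks item 6
Step 2: Agent 1 picks item 5
Step 3: Agent 2 picks item 3
Step 4: Agent 3 picks item 1
Step 5: Sum = 6 + 5 + 3 + 1 = 15

15


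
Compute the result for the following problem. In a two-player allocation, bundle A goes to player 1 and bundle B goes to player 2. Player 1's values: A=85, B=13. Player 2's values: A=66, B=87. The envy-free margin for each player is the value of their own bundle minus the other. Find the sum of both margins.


Step 1: Player 1's margin = v1(A) - v1(B) = 85 - 13 = 72
Step 2: Player 2's margin = v2(B) - v2(A) = 87 - 66 = 21
Step 3: Total margin = 72 + 21 = 93

93


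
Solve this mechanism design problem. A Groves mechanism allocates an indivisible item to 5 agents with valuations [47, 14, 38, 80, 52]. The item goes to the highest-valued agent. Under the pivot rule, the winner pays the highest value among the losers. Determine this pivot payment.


Step 1: The efficient winner is agent 3 with value 80
Step 2: Other agents' values: [47, 14, 38, 52]
Step 3: Pivot payment = max(others) = 52
Step 4: The winner pays 52

52


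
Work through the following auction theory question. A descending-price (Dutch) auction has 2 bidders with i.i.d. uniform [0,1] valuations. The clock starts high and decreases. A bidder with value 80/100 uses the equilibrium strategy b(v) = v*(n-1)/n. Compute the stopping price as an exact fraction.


Step 1: Dutch auctions are strategically equivalent to first-price auctions
Step 2: The equilibrium bid is b(v) = v*(n-1)/n
Step 3: b = 4/5 * 1/2
Step 4: b = 2/5

2/5


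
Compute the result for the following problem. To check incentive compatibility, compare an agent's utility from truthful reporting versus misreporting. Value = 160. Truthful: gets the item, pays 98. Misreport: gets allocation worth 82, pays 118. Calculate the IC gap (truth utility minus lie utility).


Step 1: U(truth) = value - payment = 160 - 98 = 62
Step 2: U(lie) = allocation - payment = 82 - 118 = -36
Step 3: IC gap = 62 - (-36) = 98

98


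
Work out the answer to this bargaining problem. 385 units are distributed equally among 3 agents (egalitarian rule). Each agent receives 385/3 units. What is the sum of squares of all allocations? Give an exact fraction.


Step 1: Each agent's share = 385/3
Step 2: Square of each share = (385/3)^2 = 148225/9
Step 3: Sum of squares = 3 * 148225/9 = 148225/3

148225/3


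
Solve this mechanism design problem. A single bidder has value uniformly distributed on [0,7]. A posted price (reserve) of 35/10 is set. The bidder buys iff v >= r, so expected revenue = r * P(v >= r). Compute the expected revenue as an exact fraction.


Step 1: Posted price r = 7/2, value support [0,7]
Step 2: P(v >= r) = (7 - 7/2)/7 = 1/2
Step 3: Expected revenue = r * P(v >= r) = 7/2 * 1/2
Step 4: Revenue = 7/4

7/4


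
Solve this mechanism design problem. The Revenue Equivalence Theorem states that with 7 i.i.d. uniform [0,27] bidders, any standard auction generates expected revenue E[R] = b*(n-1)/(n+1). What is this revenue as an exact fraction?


Step 1: By Revenue Equivalence, expected revenue = b*(n-1)/(n+1)
Step 2: Substituting n = 7, b = 27
Step 3: Revenue = 27*(7-1)/(7+1) = 27*6/8
Step 4: Revenue = 162/8 = 81/4

81/4


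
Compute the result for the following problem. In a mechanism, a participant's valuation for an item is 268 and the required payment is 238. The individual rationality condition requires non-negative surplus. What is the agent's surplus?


Step 1: Surplus = value - payment = 268 - 238 = 30
Step 2: IR is satisfied (surplus >= 0)

30


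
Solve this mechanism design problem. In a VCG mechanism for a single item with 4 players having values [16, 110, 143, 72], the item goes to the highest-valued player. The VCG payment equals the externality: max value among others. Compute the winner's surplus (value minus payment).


Step 1: The winner is the agent with the highest value: agent 2 with value 143
Step 2: Values of other agents: [16, 110, 72]
Step 3: VCG payment = max of others' values = 110
Step 4: Surplus = 143 - 110 = 33

33


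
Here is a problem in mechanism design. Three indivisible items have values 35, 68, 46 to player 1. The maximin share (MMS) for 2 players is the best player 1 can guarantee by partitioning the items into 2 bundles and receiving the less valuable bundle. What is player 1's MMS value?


Step 1: Item values = 35, 68, 46
Step 2: Enumerate all 2-bundle partitions and take the smaller bundle:
  Partition 1: {35} vs {68,46} -> bundles 35, 114; min = 35
  Partition 2: {68} vs {35,46} -> bundles 68, 81; min = 68
  Partition 3: {46} vs {35,68} -> bundles 46, 103; min = 46
Step 3: MMS = max(35, 68, 46) = 68

68


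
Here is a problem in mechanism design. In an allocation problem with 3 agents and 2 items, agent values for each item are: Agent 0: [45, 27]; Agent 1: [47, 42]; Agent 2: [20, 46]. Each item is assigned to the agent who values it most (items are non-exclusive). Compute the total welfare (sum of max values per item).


Step 1: For each item, find the maximum value among all agents.
Step 2: Item 0 -> Agent 1 (value 47)
Step 3: Item 1 -> Agent 2 (value 46)
Step 4: Total welfare = 47 + 46 = 93

93


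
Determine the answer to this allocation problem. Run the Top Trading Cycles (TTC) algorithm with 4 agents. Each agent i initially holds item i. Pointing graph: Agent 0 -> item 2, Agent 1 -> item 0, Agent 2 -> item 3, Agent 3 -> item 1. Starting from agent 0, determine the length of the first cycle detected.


Step 1: Trace the pointer graph from agent 0: 0 -> 2 -> 3 -> 1 -> 0
Step 2: A cycle is detected when we revisit agent 0
Step 3: The cycle is: 0 -> 2 -> 3 -> 1 -> 0
Step 4: Cycle length = 4

4


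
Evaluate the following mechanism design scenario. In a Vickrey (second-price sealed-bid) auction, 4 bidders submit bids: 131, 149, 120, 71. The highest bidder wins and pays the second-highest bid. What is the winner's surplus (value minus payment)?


Step 1: Sort bids in descending order: 149, 131, 120, 71
Step 2: The winning bid is the highest: 149
Step 3: The payment equals the second-highest bid: 131
Step 4: Surplus = winner's bid - payment = 149 - 131 = 18

18


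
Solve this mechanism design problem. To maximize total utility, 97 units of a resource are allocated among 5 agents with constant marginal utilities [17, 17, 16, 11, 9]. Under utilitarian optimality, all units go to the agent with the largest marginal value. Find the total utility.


Step 1: The marginal utilities are [17, 17, 16, 11, 9]
Step 2: The highest marginal utility is 17
Step 3: All 97 units go to that agent
Step 4: Total utility = 17 * 97 = 1649

1649


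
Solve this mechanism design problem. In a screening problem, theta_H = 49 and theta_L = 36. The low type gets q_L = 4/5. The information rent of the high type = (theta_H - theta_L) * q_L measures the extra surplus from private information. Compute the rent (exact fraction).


Step 1: theta_H - theta_L = 49 - 36 = 13
Step 2: Information rent = (theta_H - theta_L) * q_L
Step 3: = 13 * 4/5
Step 4: = 52/5

52/5


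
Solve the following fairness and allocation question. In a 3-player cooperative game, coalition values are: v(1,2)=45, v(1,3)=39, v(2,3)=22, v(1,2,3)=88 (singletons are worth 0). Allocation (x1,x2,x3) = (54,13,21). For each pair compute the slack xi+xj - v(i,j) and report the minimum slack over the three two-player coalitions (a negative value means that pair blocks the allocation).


Step 1: Slack for coalition (1,2): x1+x2 - v12 = 67 - 45 = 22
Step 2: Slack for coalition (1,3): x1+x3 - v13 = 75 - 39 = 36
Step 3: Slack for coalition (2,3): x2+x3 - v23 = 34 - 22 = 12
Step 4: Minimum slack = min(22, 36, 12) = 12, attained by (2,3); no pair can gain by deviating, so the allocation is in the core

12


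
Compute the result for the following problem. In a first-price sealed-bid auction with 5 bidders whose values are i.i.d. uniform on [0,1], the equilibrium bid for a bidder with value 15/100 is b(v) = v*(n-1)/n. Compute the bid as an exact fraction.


Step 1: The symmetric BNE bidding function is b(v) = v * (n-1) / n
Step 2: Substitute v = 3/20 and n = 5
Step 3: b = 3/20 * 4/5
Step 4: b = 3/25

3/25


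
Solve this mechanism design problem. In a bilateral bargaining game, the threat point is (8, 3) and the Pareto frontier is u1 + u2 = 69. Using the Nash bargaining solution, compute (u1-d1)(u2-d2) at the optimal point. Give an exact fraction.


Step 1: The Nash solution splits surplus symmetrically above the disagreement point
Step 2: u1 = (total + d1 - d2)/2 = (69 + 8 - 3)/2 = 37
Step 3: u2 = (total - d1 + d2)/2 = (69 - 8 + 3)/2 = 32
Step 4: Nash product = (37 - 8) * (32 - 3)
Step 5: = 29 * 29 = 841

841


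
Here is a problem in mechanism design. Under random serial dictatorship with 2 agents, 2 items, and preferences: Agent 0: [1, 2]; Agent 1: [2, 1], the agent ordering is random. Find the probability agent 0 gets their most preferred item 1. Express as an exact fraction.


Step 1: Agent 0 wants item 1
Step 2: There are 2 possible orderings of agents
Step 3: In 2 orderings, agent 0 gets item 1
Step 4: Probability = 2/2 = 1

1


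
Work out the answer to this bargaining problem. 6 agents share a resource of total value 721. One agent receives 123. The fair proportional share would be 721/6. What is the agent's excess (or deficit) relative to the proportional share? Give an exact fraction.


Step 1: Proportional share = 721/6
Step 2: Agent's actual allocation = 123
Step 3: Excess = 123 - 721/6 = 17/6

17/6


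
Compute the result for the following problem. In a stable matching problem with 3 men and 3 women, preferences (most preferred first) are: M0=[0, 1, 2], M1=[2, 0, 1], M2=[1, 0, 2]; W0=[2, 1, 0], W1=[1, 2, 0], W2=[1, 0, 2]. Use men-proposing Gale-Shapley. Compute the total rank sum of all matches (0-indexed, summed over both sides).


Step 1: Run Gale-Shapley (men propose, women hold best offer):
  M0 proposes to W0; she accepts
  M1 proposes to W2; she accepts
  M2 proposes to W1; she accepts
Step 2: Final matching: W0-M0, W1-M2, W2-M1
Step 3: 0-indexed ranks (man's rank of his match, then woman's): 0 + 2 + 0 + 1 + 0 + 0
Step 4: Total rank sum = 3

3


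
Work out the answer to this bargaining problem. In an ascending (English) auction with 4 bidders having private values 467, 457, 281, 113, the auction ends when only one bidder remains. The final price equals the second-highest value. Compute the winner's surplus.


Step 1: Identify the highest value: 467
Step 2: Identify the second-highest value: 457
Step 3: The final price = second-highest value = 457
Step 4: Surplus = 467 - 457 = 10

10


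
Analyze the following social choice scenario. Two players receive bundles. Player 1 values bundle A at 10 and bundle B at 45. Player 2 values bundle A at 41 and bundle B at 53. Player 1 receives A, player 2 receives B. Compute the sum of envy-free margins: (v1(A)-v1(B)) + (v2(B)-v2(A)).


Step 1: Player 1's margin = v1(A) - v1(B) = 10 - 45 = -35
Step 2: Player 2's margin = v2(B) - v2(A) = 53 - 41 = 12
Step 3: Total margin = -35 + 12 = -23

-23


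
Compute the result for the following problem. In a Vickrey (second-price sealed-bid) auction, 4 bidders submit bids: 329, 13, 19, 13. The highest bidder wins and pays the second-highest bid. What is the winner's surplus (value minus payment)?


Step 1: Sort bids in descending order: 329, 19, 13, 13
Step 2: The winning bid is the highest: 329
Step 3: The payment equals the second-highest bid: 19
Step 4: Surplus = winner's bid - payment = 329 - 19 = 310

310


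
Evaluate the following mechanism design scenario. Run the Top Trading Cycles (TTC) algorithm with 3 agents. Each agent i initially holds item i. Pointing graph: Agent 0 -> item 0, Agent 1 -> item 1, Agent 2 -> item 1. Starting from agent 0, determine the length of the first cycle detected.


Step 1: Trace the pointer graph from agent 0: 0 -> 0
Step 2: A cycle is detected when we revisit agent 0
Step 3: The cycle is: 0 -> 0
Step 4: Cycle length = 1

1


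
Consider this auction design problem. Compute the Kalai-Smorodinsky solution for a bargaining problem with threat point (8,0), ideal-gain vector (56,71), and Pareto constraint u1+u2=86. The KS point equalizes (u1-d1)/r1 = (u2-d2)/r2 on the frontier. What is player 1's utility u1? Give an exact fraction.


Step 1: At the KS point, (u1-d1)/r1 = (u2-d2)/r2 = t and u1+u2 = 86
Step 2: u1 = d1 + r1*t and u2 = d2 + r2*t, so (d1 + r1*t) + (d2 + r2*t) = 86
Step 3: t = (86 - 8 - 0)/(56 + 71) = 78/127
Step 4: u1 = d1 + r1*t = 8 + 56 * 78/127 = 5384/127
Step 5: (Check: u2 = d2 + r2*t = 5538/127; u1+u2 = 5384/127 + 5538/127 = 86, on the frontier.)

5384/127


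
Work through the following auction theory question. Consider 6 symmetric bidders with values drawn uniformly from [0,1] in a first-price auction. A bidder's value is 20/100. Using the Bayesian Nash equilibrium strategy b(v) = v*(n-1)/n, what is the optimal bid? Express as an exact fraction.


Step 1: The symmetric BNE bidding function is b(v) = v * (n-1) / n
Step 2: Substitute v = 1/5 and n = 6
Step 3: b = 1/5 * 5/6
Step 4: b = 1/6

1/6


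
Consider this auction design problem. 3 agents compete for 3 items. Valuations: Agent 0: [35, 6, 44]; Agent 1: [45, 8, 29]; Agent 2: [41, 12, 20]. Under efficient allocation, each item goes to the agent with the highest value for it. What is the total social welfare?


Step 1: For each item, find the maximum value among all agents.
Step 2: Item 0 -> Agent 1 (value 45)
Step 3: Item 1 -> Agent 2 (value 12)
Step 4: Item 2 -> Agent 0 (value 44)
Step 5: Total welfare = 45 + 12 + 44 = 101

101


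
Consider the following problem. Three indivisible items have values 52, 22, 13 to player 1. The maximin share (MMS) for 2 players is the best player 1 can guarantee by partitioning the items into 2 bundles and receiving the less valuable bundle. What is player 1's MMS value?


Step 1: Item values = 52, 22, 13
Step 2: Enumerate all 2-bundle partitions and take the smaller bundle:
  Partition 1: {52} vs {22,13} -> bundles 52, 35; min = 35
  Partition 2: {22} vs {52,13} -> bundles 22, 65; min = 22
  Partition 3: {13} vs {52,22} -> bundles 13, 74; min = 13
Step 3: MMS = max(35, 22, 13) = 35

35


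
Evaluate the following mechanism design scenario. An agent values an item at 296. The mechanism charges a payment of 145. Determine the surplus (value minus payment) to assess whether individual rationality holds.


Step 1: Surplus = value - payment = 296 - 145 = 151
Step 2: IR is satisfied (surplus >= 0)

151


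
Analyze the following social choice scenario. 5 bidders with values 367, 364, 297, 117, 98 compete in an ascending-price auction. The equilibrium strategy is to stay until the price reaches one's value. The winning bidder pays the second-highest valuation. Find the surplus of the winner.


Step 1: Identify the highest value: 367
Step 2: Identify the second-highest value: 364
Step 3: The final price = second-highest value = 364
Step 4: Surplus = 367 - 364 = 3

3


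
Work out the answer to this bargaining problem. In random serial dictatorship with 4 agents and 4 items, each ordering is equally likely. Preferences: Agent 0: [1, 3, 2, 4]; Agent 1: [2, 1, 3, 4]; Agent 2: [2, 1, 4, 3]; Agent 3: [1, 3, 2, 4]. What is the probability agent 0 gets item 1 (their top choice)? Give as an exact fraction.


Step 1: Agent 0 wants item 1
Step 2: There are 24 possible orderings of agents
Step 3: In 10 orderings, agent 0 gets item 1
Step 4: Probability = 10/24 = 5/12

5/12


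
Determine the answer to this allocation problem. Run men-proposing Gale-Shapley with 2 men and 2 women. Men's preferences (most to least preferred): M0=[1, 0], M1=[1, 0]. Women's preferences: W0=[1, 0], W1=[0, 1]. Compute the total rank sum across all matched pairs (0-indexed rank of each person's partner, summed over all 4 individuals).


Step 1: Run Gale-Shapley (men propose, women hold best offer):
  M0 proposes to W1; she accepts
  M1 proposes to W1; rejected
  M1 proposes to W0; she accepts
Step 2: Final matching: W0-M1, W1-M0
Step 3: 0-indexed ranks (man's rank of his match, then woman's): 1 + 0 + 0 + 0
Step 4: Total rank sum = 1

1


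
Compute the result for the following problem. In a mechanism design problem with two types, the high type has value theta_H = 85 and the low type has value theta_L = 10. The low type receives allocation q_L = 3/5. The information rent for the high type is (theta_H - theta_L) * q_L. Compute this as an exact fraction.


Step 1: theta_H - theta_L = 85 - 10 = 75
Step 2: Information rent = (theta_H - theta_L) * q_L
Step 3: = 75 * 3/5
Step 4: = 45

45


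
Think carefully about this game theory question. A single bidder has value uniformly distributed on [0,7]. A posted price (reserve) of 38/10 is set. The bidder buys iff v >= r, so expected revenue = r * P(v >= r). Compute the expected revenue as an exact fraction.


Step 1: Posted price r = 19/5, value support [0,7]
Step 2: P(v >= r) = (7 - 19/5)/7 = 16/35
Step 3: Expected revenue = r * P(v >= r) = 19/5 * 16/35
Step 4: Revenue = 304/175

304/175


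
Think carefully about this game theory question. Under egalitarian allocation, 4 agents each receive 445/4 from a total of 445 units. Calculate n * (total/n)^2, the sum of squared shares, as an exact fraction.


Step 1: Each agent's share = 445/4
Step 2: Square of each share = (445/4)^2 = 198025/16
Step 3: Sum of squares = 4 * 198025/16 = 198025/4

198025/4


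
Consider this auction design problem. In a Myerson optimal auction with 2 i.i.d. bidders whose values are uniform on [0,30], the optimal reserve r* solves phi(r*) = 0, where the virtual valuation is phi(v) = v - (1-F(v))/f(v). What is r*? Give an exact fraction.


Step 1: For U[0,30], F(v) = v/30 and f(v) = 1/30
Step 2: phi(v) = v - (1 - v/30)/(1/30) = v - (30 - v) = 2v - 30
Step 3: Set phi(r*) = 0: 2r* - 30 = 0
Step 4: r* = 30/2 = 15 (the number of bidders n = 2 does not enter)

15


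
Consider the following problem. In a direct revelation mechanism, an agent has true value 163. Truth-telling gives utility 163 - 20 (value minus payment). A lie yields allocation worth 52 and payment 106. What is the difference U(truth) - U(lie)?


Step 1: U(truth) = value - payment = 163 - 20 = 143
Step 2: U(lie) = allocation - payment = 52 - 106 = -54
Step 3: IC gap = 143 - (-54) = 197

197
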